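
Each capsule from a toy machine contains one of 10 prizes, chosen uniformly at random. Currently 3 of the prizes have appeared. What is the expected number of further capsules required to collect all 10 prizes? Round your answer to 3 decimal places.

From k distinct to k+1 distinct takes on average 10/(10-k) capsules.
Sum over k = 3,...,9: E = 10/7 + 10/6 + 10/5 + ... + 10/2 + 10/1 = 25.9286.

25.929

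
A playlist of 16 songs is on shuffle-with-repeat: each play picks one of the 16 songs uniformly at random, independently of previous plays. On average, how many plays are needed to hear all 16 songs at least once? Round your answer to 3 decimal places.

54.092

The wait to go from k to k+1 distinct songs is geometric with mean 16/(16-k).
E[T] = 16/16 + 16/15 + 16/14 + ... + 16/2 + 16/1 = 16·H_{16}.
H_{16} = 3.3807, so E[T] = 54.0917.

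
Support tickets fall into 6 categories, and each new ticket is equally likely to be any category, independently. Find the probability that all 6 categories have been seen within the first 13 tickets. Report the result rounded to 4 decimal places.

0.5139

By inclusion–exclusion over which categories are missing,
P(all seen) = Σ_{j=0}^{6} (-1)^j C(6,j)((6-j)/6)^13
= 1.00000 - 0.56078 + 0.07707 - 0.00244 + 0.00001 - 0.00000 + 0.00000
= 0.51386.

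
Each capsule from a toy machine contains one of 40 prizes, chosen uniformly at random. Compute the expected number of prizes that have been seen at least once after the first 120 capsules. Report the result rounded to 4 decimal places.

For each prize, P(seen in 120 capsules) = 1 - (39/40)^120 = 0.95208.
By linearity of expectation, E[distinct seen] = 40·(1 - (39/40)^120) = 38.08304.

38.0830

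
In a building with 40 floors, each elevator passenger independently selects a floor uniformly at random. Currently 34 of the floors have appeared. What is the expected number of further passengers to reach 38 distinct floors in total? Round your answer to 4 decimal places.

From k distinct to k+1 distinct takes on average 40/(40-k) passengers.
Sum over k = 34,...,37: E = 40/6 + 40/5 + 40/4 + 40/3 = 38.00000.

38.0000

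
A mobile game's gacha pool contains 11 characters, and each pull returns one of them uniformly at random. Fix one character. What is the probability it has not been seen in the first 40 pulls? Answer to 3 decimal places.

On each pull the fixed character fails to appear with probability 10/11.
P(still missing after 40) = (10/11)^40 = 0.0221.

0.022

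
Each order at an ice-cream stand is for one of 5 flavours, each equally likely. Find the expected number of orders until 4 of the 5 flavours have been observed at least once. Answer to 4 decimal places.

6.4167

Going from k to k+1 distinct takes a geometric number of orders with mean 5/(5-k).
Sum over k = 0,...,3: E = 5/5 + 5/4 + 5/3 + 5/2 = 6.41667.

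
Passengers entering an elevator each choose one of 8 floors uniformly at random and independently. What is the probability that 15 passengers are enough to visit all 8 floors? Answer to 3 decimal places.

0.248

By inclusion–exclusion over which floors are missing,
P(all seen) = Σ_{j=0}^{8} (-1)^j C(8,j)((8-j)/8)^15
= 1.0000 - 1.0795 + 0.3742 - 0.0486 + 0.0021 - 0.0000 + 0.0000 - 0.0000 + 0.0000
= 0.2482.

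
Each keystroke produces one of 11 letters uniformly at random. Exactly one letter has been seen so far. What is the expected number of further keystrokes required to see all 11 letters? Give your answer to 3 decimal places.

32.219

The wait to go from k to k+1 distinct letters is geometric with mean 11/(11-k).
Sum over k = 1,...,10: E = 11/10 + 11/9 + 11/8 + ... + 11/2 + 11/1 = 32.2187.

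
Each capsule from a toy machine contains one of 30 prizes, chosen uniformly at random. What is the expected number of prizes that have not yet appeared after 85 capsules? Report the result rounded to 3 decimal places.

For each prize, P(unseen after 85) = (29/30)^85 = 0.0560.
By linearity of expectation, E[unseen] = 30·(29/30)^85 = 1.6813.

1.681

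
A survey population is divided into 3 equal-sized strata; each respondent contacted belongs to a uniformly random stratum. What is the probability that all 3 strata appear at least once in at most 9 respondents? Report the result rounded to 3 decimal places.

0.922

By inclusion–exclusion over which strata are missing,
P(all seen) = Σ_{j=0}^{3} (-1)^j C(3,j)((3-j)/3)^9
= 1.0000 - 0.0780 + 0.0002 - 0.0000
= 0.9221.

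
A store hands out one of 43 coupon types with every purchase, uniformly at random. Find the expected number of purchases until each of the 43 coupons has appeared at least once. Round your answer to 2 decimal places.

After k distinct coupons have appeared, the next purchase gives a new one with probability (43-k)/43, so the expected wait for the (k+1)-th is 43/(43-k).
E[T] = 43/43 + 43/42 + 43/41 + ... + 43/2 + 43/1 = 43·H_{43}.
H_{43} = 4.350, so E[T] = 187.050.

187.05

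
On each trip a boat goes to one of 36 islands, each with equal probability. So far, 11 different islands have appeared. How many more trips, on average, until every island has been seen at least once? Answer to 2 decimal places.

With k distinct islands already seen, the next new one takes an expected 36/(36-k) trips.
Sum over k = 11,...,35: E = 36/25 + 36/24 + 36/23 + ... + 36/2 + 36/1 = 137.374.

137.37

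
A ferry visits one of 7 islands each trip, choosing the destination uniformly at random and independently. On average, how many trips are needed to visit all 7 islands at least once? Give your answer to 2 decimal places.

The wait to go from k to k+1 distinct islands is geometric with mean 7/(7-k).
E[T] = 7/7 + 7/6 + 7/5 + ... + 7/2 + 7/1 = 7·H_{7}.
H_{7} = 2.593, so E[T] = 18.150.

18.15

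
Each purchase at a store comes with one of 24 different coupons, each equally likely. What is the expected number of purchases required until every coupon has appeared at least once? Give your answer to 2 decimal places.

After k distinct coupons have appeared, the next purchase gives a new one with probability (24-k)/24, so the expected wait for the (k+1)-th is 24/(24-k).
E[T] = 24/24 + 24/23 + 24/22 + ... + 24/2 + 24/1 = 24·H_{24}.
H_{24} = 3.776, so E[T] = 90.623.

90.62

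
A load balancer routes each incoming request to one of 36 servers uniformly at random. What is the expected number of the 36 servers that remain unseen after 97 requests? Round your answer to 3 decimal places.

2.342

For each server, P(unseen after 97) = (35/36)^97 = 0.0651.
By linearity of expectation, E[unseen] = 36·(35/36)^97 = 2.3419.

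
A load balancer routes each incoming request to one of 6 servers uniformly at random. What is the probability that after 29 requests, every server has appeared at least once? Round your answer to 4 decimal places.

Let A_i be the event that server i is missing after 29 requests. By inclusion–exclusion on the A_i,
P(all seen) = Σ_{j=0}^{6} (-1)^j C(6,j)((6-j)/6)^29
= 1.00000 - 0.03033 + 0.00012 - 0.00000 + 0.00000 - 0.00000 + 0.00000
= 0.96979.

0.9698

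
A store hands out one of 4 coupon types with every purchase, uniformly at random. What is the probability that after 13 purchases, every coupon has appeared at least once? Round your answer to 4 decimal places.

0.9057

Let A_i be the event that coupon i is missing after 13 purchases. By inclusion–exclusion on the A_i,
P(all seen) = Σ_{j=0}^{4} (-1)^j C(4,j)((4-j)/4)^13
= 1.00000 - 0.09503 + 0.00073 - 0.00000 + 0.00000
= 0.90570.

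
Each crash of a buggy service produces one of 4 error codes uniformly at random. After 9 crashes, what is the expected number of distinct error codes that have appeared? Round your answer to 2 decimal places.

For each error code, P(seen in 9 crashes) = 1 - (3/4)^9 = 0.925.
By linearity of expectation, E[distinct seen] = 4·(1 - (3/4)^9) = 3.700.

3.70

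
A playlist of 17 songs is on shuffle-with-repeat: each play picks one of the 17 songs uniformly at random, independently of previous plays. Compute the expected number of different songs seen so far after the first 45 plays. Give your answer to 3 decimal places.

For each song, P(seen in 45 plays) = 1 - (16/17)^45 = 0.9347.
By linearity of expectation, E[distinct seen] = 17·(1 - (16/17)^45) = 15.8892.

15.889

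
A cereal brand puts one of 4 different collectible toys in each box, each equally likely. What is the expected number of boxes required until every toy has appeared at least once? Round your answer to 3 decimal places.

8.333

Split into phases: going from k distinct to k+1 distinct takes on average 4/(4-k) boxes.
E[T] = 4/4 + 4/3 + 4/2 + 4/1 = 4·H_{4}.
H_{4} = 2.0833, so E[T] = 8.3333.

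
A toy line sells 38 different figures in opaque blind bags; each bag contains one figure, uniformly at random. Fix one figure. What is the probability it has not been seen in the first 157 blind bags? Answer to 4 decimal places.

0.0152

On each blind bag the fixed figure fails to appear with probability 37/38.
P(still missing after 157) = (37/38)^157 = 0.01519.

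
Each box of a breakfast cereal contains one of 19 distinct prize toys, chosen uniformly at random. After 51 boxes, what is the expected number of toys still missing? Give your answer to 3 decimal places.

For each toy, P(unseen after 51) = (18/19)^51 = 0.0635.
By linearity of expectation, E[unseen] = 19·(18/19)^51 = 1.2056.

1.206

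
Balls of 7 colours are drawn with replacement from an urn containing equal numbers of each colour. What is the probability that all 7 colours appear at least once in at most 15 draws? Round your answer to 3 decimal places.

0.434

Let A_i be the event that colour i is missing after 15 draws. By inclusion–exclusion on the A_i,
P(all seen) = Σ_{j=0}^{7} (-1)^j C(7,j)((7-j)/7)^15
= 1.0000 - 0.6933 + 0.1350 - 0.0079 + 0.0001 - 0.0000 + 0.0000 - 0.0000
= 0.4339.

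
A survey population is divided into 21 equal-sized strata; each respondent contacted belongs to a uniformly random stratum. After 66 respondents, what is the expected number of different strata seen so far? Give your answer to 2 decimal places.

20.16

For each stratum, P(seen in 66 respondents) = 1 - (20/21)^66 = 0.960.
By linearity of expectation, E[distinct seen] = 21·(1 - (20/21)^66) = 20.161.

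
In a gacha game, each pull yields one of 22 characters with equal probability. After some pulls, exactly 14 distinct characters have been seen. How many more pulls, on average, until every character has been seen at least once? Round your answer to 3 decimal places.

59.793

From k distinct to k+1 distinct takes on average 22/(22-k) pulls.
Sum over k = 14,...,21: E = 22/8 + 22/7 + 22/6 + ... + 22/2 + 22/1 = 59.7929.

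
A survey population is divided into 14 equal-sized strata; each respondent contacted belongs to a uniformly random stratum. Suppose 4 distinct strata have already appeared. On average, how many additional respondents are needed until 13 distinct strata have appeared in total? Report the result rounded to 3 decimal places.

27.006

With k distinct strata already seen, the next new one takes an expected 14/(14-k) respondents.
Sum over k = 4,...,12: E = 14/10 + 14/9 + 14/8 + ... + 14/3 + 14/2 = 27.0056.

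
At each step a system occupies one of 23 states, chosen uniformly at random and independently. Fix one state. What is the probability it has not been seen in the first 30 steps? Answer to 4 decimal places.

On each step the fixed state fails to appear with probability 22/23.
P(still missing after 30) = (22/23)^30 = 0.26354.

0.2635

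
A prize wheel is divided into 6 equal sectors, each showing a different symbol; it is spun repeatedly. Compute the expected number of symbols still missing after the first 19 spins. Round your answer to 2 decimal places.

For each symbol, P(unseen after 19) = (5/6)^19 = 0.031.
By linearity of expectation, E[unseen] = 6·(5/6)^19 = 0.188.

0.19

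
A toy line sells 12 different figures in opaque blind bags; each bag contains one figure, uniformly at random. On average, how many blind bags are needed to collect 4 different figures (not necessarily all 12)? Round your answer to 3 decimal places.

4.624

With k distinct figures already seen, the next new one arrives after an expected 12/(12-k) blind bags.
Sum over k = 0,...,3: E = 12/12 + 12/11 + 12/10 + 12/9 = 4.6242.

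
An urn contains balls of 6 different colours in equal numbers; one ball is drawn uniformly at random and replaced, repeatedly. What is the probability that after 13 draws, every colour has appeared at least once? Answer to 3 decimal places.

Let A_i be the event that colour i is missing after 13 draws. By inclusion–exclusion on the A_i,
P(all seen) = Σ_{j=0}^{6} (-1)^j C(6,j)((6-j)/6)^13
= 1.0000 - 0.5608 + 0.0771 - 0.0024 + 0.0000 - 0.0000 + 0.0000
= 0.5139.

0.514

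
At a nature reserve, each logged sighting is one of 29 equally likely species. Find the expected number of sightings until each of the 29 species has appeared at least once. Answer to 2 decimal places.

114.89

After k distinct species have appeared, the next sighting gives a new one with probability (29-k)/29, so the expected wait for the (k+1)-th is 29/(29-k).
E[T] = 29/29 + 29/28 + 29/27 + ... + 29/2 + 29/1 = 29·H_{29}.
H_{29} = 3.962, so E[T] = 114.888.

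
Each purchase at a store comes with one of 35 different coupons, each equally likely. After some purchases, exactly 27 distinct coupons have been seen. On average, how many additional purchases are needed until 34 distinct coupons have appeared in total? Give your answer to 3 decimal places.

60.125

The wait to go from k to k+1 distinct coupons is geometric with mean 35/(35-k).
Sum over k = 27,...,33: E = 35/8 + 35/7 + 35/6 + ... + 35/3 + 35/2 = 60.1250.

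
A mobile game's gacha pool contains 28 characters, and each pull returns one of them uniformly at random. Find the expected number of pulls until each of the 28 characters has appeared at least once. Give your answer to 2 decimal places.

109.96

After k distinct characters have appeared, the next pull gives a new one with probability (28-k)/28, so the expected wait for the (k+1)-th is 28/(28-k).
E[T] = 28/28 + 28/27 + 28/26 + ... + 28/2 + 28/1 = 28·H_{28}.
H_{28} = 3.927, so E[T] = 109.961.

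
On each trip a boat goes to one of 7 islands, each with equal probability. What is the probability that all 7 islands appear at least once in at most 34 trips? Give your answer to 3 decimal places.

0.963

By inclusion–exclusion over which islands are missing,
P(all seen) = Σ_{j=0}^{7} (-1)^j C(7,j)((7-j)/7)^34
= 1.0000 - 0.0371 + 0.0002 - 0.0000 + 0.0000 - 0.0000 + 0.0000 - 0.0000
= 0.9632.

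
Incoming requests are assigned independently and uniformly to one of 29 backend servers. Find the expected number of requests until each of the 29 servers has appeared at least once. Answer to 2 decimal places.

After k distinct servers have appeared, the next request gives a new one with probability (29-k)/29, so the expected wait for the (k+1)-th is 29/(29-k).
E[T] = 29/29 + 29/28 + 29/27 + ... + 29/2 + 29/1 = 29·H_{29}.
H_{29} = 3.962, so E[T] = 114.888.

114.89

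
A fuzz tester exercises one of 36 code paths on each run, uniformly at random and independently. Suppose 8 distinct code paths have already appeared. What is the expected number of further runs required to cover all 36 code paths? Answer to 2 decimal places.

141.38

With k distinct code paths already seen, the next new one takes an expected 36/(36-k) runs.
Sum over k = 8,...,35: E = 36/28 + 36/27 + 36/26 + ... + 36/2 + 36/1 = 141.378.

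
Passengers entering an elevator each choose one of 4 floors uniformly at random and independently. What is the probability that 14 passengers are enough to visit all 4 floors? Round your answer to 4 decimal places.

By inclusion–exclusion over which floors are missing,
P(all seen) = Σ_{j=0}^{4} (-1)^j C(4,j)((4-j)/4)^14
= 1.00000 - 0.07127 + 0.00037 - 0.00000 + 0.00000
= 0.92909.

0.9291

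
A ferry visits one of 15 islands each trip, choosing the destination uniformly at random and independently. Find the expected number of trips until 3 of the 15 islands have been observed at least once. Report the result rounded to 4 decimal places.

3.2253

With k distinct islands already seen, the next new one arrives after an expected 15/(15-k) trips.
Sum over k = 0,...,2: E = 15/15 + 15/14 + 15/13 = 3.22527.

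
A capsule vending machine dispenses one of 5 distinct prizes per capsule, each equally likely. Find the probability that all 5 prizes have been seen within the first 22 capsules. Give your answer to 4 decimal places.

0.9632

By inclusion–exclusion over which prizes are missing,
P(all seen) = Σ_{j=0}^{5} (-1)^j C(5,j)((5-j)/5)^22
= 1.00000 - 0.03689 + 0.00013 - 0.00000 + 0.00000 - 0.00000
= 0.96324.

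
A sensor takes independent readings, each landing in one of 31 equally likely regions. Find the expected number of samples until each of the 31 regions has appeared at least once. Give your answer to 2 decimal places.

After k distinct regions have appeared, the next sample gives a new one with probability (31-k)/31, so the expected wait for the (k+1)-th is 31/(31-k).
E[T] = 31/31 + 31/30 + 31/29 + ... + 31/2 + 31/1 = 31·H_{31}.
H_{31} = 4.027, so E[T] = 124.845.

124.84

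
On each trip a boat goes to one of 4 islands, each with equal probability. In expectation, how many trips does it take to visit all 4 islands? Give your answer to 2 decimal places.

Split into phases: going from k distinct to k+1 distinct takes on average 4/(4-k) trips.
E[T] = 4/4 + 4/3 + 4/2 + 4/1 = 4·H_{4}.
H_{4} = 2.083, so E[T] = 8.333.

8.33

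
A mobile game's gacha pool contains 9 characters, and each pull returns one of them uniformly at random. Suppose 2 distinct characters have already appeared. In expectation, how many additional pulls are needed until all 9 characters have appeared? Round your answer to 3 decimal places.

23.336

From k distinct to k+1 distinct takes on average 9/(9-k) pulls.
Sum over k = 2,...,8: E = 9/7 + 9/6 + 9/5 + ... + 9/2 + 9/1 = 23.3357.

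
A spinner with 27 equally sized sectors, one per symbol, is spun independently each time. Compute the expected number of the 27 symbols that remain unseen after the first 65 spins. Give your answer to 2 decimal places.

2.32

For each symbol, P(unseen after 65) = (26/27)^65 = 0.086.
By linearity of expectation, E[unseen] = 27·(26/27)^65 = 2.323.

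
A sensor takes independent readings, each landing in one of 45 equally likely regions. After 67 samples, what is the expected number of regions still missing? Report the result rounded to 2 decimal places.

9.98

For each region, P(unseen after 67) = (44/45)^67 = 0.222.
By linearity of expectation, E[unseen] = 45·(44/45)^67 = 9.984.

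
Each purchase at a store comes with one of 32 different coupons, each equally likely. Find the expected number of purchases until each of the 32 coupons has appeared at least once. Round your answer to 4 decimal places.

After k distinct coupons have appeared, the next purchase gives a new one with probability (32-k)/32, so the expected wait for the (k+1)-th is 32/(32-k).
E[T] = 32/32 + 32/31 + 32/30 + ... + 32/2 + 32/1 = 32·H_{32}.
H_{32} = 4.05850, so E[T] = 129.87185.

129.8718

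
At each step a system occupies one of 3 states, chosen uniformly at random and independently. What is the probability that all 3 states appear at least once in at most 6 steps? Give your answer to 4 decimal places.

0.7407

Let A_i be the event that state i is missing after 6 steps. By inclusion–exclusion on the A_i,
P(all seen) = Σ_{j=0}^{3} (-1)^j C(3,j)((3-j)/3)^6
= 1.00000 - 0.26337 + 0.00412 - 0.00000
= 0.74074.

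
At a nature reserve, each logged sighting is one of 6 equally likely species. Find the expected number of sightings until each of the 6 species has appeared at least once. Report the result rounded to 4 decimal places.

14.7000

Split into phases: going from k distinct to k+1 distinct takes on average 6/(6-k) sightings.
E[T] = 6/6 + 6/5 + 6/4 + 6/3 + 6/2 + 6/1 = 6·H_{6}.
H_{6} = 2.45000, so E[T] = 14.70000.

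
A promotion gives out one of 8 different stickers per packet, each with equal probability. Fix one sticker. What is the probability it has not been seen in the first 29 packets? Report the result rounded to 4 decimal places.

Each packet misses the fixed sticker with probability (8-1)/8 = 7/8, independently.
P(still missing after 29) = (7/8)^29 = 0.02081.

0.0208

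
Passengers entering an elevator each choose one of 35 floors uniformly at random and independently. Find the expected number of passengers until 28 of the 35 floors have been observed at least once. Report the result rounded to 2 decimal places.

Going from k to k+1 distinct takes a geometric number of passengers with mean 35/(35-k).
Sum over k = 0,...,27: E = 35/35 + 35/34 + 35/33 + ... + 35/9 + 35/8 = 54.387.

54.39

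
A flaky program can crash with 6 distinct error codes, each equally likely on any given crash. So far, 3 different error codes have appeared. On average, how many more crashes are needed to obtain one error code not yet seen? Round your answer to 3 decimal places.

2.000

The number of crashes until the next new error code is geometric with success probability 3/6, so its mean is 6/3.
E = 6/3 = 2.0000.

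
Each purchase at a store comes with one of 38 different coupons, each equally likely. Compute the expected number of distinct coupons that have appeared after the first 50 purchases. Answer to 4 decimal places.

27.9841

For each coupon, P(seen in 50 purchases) = 1 - (37/38)^50 = 0.73642.
By linearity of expectation, E[distinct seen] = 38·(1 - (37/38)^50) = 27.98410.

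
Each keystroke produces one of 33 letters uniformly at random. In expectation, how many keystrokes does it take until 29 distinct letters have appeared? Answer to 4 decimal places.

66.1803

Going from k to k+1 distinct takes a geometric number of keystrokes with mean 33/(33-k).
Sum over k = 0,...,28: E = 33/33 + 33/32 + 33/31 + ... + 33/6 + 33/5 = 66.18034.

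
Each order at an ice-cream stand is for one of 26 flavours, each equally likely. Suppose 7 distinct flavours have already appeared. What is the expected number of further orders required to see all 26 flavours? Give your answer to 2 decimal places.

The wait to go from k to k+1 distinct flavours is geometric with mean 26/(26-k).
Sum over k = 7,...,25: E = 26/19 + 26/18 + 26/17 + ... + 26/2 + 26/1 = 92.241.

92.24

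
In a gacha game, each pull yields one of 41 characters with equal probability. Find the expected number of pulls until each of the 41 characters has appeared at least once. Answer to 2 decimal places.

Split into phases: going from k distinct to k+1 distinct takes on average 41/(41-k) pulls.
E[T] = 41/41 + 41/40 + 41/39 + ... + 41/2 + 41/1 = 41·H_{41}.
H_{41} = 4.303, so E[T] = 176.420.

176.42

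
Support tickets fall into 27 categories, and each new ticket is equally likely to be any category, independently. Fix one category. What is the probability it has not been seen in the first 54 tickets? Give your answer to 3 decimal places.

0.130

Each ticket misses the fixed category with probability (27-1)/27 = 26/27, independently.
P(still missing after 54) = (26/27)^54 = 0.1303.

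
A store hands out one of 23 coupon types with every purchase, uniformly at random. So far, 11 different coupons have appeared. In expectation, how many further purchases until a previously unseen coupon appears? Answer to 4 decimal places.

1.9167

The number of purchases until the next new coupon is geometric with success probability 12/23, so its mean is 23/12.
E = 23/12 = 1.91667.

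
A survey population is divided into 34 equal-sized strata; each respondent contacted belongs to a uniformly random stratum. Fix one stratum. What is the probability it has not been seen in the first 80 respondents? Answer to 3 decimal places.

0.092

Each respondent misses the fixed stratum with probability (34-1)/34 = 33/34, independently.
P(still missing after 80) = (33/34)^80 = 0.0918.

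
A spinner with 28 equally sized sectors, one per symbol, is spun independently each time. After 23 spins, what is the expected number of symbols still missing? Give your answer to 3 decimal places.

For each symbol, P(unseen after 23) = (27/28)^23 = 0.4332.
By linearity of expectation, E[unseen] = 28·(27/28)^23 = 12.1308.

12.131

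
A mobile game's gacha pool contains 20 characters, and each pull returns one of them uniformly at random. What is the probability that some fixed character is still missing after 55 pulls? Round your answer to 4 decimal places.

Each pull misses the fixed character with probability (20-1)/20 = 19/20, independently.
P(still missing after 55) = (19/20)^55 = 0.05954.

0.0595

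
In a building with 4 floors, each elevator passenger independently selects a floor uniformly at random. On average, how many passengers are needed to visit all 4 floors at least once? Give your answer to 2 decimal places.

After k distinct floors have appeared, the next passenger gives a new one with probability (4-k)/4, so the expected wait for the (k+1)-th is 4/(4-k).
E[T] = 4/4 + 4/3 + 4/2 + 4/1 = 4·H_{4}.
H_{4} = 2.083, so E[T] = 8.333.

8.33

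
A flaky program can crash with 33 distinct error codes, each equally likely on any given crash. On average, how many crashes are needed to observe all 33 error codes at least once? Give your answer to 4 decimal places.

134.9303

The wait to go from k to k+1 distinct error codes is geometric with mean 33/(33-k).
E[T] = 33/33 + 33/32 + 33/31 + ... + 33/2 + 33/1 = 33·H_{33}.
H_{33} = 4.08880, so E[T] = 134.93034.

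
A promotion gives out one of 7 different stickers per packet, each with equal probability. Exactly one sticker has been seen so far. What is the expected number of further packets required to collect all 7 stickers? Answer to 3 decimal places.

The wait to go from k to k+1 distinct stickers is geometric with mean 7/(7-k).
Sum over k = 1,...,6: E = 7/6 + 7/5 + 7/4 + 7/3 + 7/2 + 7/1 = 17.1500.

17.150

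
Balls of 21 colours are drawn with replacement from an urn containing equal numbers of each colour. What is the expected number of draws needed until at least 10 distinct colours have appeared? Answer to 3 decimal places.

Going from k to k+1 distinct takes a geometric number of draws with mean 21/(21-k).
Sum over k = 0,...,9: E = 21/21 + 21/20 + 21/19 + ... + 21/13 + 21/12 = 13.1351.

13.135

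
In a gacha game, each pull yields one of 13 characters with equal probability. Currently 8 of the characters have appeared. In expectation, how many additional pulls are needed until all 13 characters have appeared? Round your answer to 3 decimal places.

With k distinct characters already seen, the next new one takes an expected 13/(13-k) pulls.
Sum over k = 8,...,12: E = 13/5 + 13/4 + 13/3 + 13/2 + 13/1 = 29.6833.

29.683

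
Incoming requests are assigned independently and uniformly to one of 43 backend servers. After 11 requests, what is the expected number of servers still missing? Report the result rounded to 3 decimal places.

For each server, P(unseen after 11) = (42/43)^11 = 0.7720.
By linearity of expectation, E[unseen] = 43·(42/43)^11 = 33.1939.

33.194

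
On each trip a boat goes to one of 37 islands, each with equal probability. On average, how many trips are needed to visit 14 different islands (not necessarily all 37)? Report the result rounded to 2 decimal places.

17.29

With k distinct islands already seen, the next new one arrives after an expected 37/(37-k) trips.
Sum over k = 0,...,13: E = 37/37 + 37/36 + 37/35 + ... + 37/25 + 37/24 = 17.290.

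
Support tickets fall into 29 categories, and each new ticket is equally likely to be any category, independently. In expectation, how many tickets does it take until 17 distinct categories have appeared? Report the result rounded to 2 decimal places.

24.89

With k distinct categories already seen, the next new one arrives after an expected 29/(29-k) tickets.
Sum over k = 0,...,16: E = 29/29 + 29/28 + 29/27 + ... + 29/14 + 29/13 = 24.895.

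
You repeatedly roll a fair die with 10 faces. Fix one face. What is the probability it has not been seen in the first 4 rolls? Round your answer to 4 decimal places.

0.6561

On each roll the fixed face fails to appear with probability 9/10.
P(still missing after 4) = (9/10)^4 = 0.65610.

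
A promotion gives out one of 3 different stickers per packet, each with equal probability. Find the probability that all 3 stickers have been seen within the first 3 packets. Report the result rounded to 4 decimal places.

0.2222

Let A_i be the event that sticker i is missing after 3 packets. By inclusion–exclusion on the A_i,
P(all seen) = Σ_{j=0}^{3} (-1)^j C(3,j)((3-j)/3)^3
= 1.00000 - 0.88889 + 0.11111 - 0.00000
= 0.22222.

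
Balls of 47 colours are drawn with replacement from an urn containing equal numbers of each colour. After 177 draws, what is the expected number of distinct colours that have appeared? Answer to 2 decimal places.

45.96

For each colour, P(seen in 177 draws) = 1 - (46/47)^177 = 0.978.
By linearity of expectation, E[distinct seen] = 47·(1 - (46/47)^177) = 45.955.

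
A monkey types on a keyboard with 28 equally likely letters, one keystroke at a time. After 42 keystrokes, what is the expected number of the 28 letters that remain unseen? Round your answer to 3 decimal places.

For each letter, P(unseen after 42) = (27/28)^42 = 0.2171.
By linearity of expectation, E[unseen] = 28·(27/28)^42 = 6.0785.

6.079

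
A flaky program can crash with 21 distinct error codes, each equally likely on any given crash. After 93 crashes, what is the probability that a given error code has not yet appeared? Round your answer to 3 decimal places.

Each crash misses the fixed error code with probability (21-1)/21 = 20/21, independently.
P(still missing after 93) = (20/21)^93 = 0.0107.

0.011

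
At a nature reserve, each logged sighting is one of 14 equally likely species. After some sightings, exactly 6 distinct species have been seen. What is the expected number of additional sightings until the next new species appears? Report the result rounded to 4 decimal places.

1.7500

The number of sightings until the next new species is geometric with success probability 8/14, so its mean is 14/8.
E = 14/8 = 1.75000.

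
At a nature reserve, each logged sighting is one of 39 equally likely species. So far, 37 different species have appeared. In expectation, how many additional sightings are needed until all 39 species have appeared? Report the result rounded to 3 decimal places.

From k distinct to k+1 distinct takes on average 39/(39-k) sightings.
Sum over k = 37,...,38: E = 39/2 + 39/1 = 58.5000.

58.500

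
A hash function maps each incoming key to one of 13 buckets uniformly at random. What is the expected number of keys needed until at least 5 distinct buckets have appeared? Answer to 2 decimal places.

6.01

Going from k to k+1 distinct takes a geometric number of keys with mean 13/(13-k).
Sum over k = 0,...,4: E = 13/13 + 13/12 + 13/11 + 13/10 + 13/9 = 6.010.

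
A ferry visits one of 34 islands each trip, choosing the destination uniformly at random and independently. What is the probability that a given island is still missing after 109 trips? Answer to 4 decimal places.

0.0386

On each trip the fixed island fails to appear with probability 33/34.
P(still missing after 109) = (33/34)^109 = 0.03862.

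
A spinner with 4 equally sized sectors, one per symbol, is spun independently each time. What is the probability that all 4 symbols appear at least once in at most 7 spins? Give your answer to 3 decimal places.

By inclusion–exclusion over which symbols are missing,
P(all seen) = Σ_{j=0}^{4} (-1)^j C(4,j)((4-j)/4)^7
= 1.0000 - 0.5339 + 0.0469 - 0.0002 + 0.0000
= 0.5127.

0.513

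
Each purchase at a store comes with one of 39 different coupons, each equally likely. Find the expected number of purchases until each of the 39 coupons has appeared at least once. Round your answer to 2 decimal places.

Split into phases: going from k distinct to k+1 distinct takes on average 39/(39-k) purchases.
E[T] = 39/39 + 39/38 + 39/37 + ... + 39/2 + 39/1 = 39·H_{39}.
H_{39} = 4.254, so E[T] = 165.888.

165.89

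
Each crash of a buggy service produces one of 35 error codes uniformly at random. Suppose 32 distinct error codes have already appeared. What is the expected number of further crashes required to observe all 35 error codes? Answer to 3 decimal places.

64.167

The wait to go from k to k+1 distinct error codes is geometric with mean 35/(35-k).
Sum over k = 32,...,34: E = 35/3 + 35/2 + 35/1 = 64.1667.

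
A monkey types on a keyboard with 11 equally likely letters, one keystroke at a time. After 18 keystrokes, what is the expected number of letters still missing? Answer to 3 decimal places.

1.978

For each letter, P(unseen after 18) = (10/11)^18 = 0.1799.
By linearity of expectation, E[unseen] = 11·(10/11)^18 = 1.9784.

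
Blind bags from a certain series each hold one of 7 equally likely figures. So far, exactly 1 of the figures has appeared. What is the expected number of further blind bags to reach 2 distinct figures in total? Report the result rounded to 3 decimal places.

With k distinct figures already seen, the next new one takes an expected 7/(7-k) blind bags.
Only the k = 1 term is needed: E = 7/6 = 1.1667.

1.167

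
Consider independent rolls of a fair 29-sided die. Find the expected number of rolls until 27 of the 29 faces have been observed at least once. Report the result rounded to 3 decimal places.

Going from k to k+1 distinct takes a geometric number of rolls with mean 29/(29-k).
Sum over k = 0,...,26: E = 29/29 + 29/28 + 29/27 + ... + 29/4 + 29/3 = 71.3880.

71.388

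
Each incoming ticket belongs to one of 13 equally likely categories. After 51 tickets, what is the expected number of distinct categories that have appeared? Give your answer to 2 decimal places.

For each category, P(seen in 51 tickets) = 1 - (12/13)^51 = 0.983.
By linearity of expectation, E[distinct seen] = 13·(1 - (12/13)^51) = 12.781.

12.78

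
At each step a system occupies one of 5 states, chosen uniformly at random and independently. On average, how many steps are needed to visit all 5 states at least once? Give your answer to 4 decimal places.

11.4167

After k distinct states have appeared, the next step gives a new one with probability (5-k)/5, so the expected wait for the (k+1)-th is 5/(5-k).
E[T] = 5/5 + 5/4 + 5/3 + 5/2 + 5/1 = 5·H_{5}.
H_{5} = 2.28333, so E[T] = 11.41667.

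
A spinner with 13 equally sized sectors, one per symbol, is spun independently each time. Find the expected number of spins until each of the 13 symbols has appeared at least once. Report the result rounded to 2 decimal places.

41.34

Split into phases: going from k distinct to k+1 distinct takes on average 13/(13-k) spins.
E[T] = 13/13 + 13/12 + 13/11 + ... + 13/2 + 13/1 = 13·H_{13}.
H_{13} = 3.180, so E[T] = 41.342.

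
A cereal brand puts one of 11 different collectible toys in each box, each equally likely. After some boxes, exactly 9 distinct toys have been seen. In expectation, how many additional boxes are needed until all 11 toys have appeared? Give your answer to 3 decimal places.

16.500

From k distinct to k+1 distinct takes on average 11/(11-k) boxes.
Sum over k = 9,...,10: E = 11/2 + 11/1 = 16.5000.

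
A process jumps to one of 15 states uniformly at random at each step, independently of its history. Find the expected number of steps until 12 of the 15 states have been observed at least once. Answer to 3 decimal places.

22.273

Going from k to k+1 distinct takes a geometric number of steps with mean 15/(15-k).
Sum over k = 0,...,11: E = 15/15 + 15/14 + 15/13 + ... + 15/5 + 15/4 = 22.2734.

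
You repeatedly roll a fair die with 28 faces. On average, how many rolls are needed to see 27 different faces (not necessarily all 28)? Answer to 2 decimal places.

81.96

Going from k to k+1 distinct takes a geometric number of rolls with mean 28/(28-k).
Sum over k = 0,...,26: E = 28/28 + 28/27 + 28/26 + ... + 28/3 + 28/2 = 81.961.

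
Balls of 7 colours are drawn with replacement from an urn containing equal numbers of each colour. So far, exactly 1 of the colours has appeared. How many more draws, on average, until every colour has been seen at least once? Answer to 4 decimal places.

17.1500

From k distinct to k+1 distinct takes on average 7/(7-k) draws.
Sum over k = 1,...,6: E = 7/6 + 7/5 + 7/4 + 7/3 + 7/2 + 7/1 = 17.15000.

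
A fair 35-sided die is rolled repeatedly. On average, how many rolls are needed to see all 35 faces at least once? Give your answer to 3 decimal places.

After k distinct faces have appeared, the next roll gives a new one with probability (35-k)/35, so the expected wait for the (k+1)-th is 35/(35-k).
E[T] = 35/35 + 35/34 + 35/33 + ... + 35/2 + 35/1 = 35·H_{35}.
H_{35} = 4.1468, so E[T] = 145.1373.

145.137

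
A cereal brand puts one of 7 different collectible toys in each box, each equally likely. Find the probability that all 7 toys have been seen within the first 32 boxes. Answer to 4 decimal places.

Let A_i be the event that toy i is missing after 32 boxes. By inclusion–exclusion on the A_i,
P(all seen) = Σ_{j=0}^{7} (-1)^j C(7,j)((7-j)/7)^32
= 1.00000 - 0.05044 + 0.00044 - 0.00000 + 0.00000 - 0.00000 + 0.00000 - 0.00000
= 0.95000.

0.9500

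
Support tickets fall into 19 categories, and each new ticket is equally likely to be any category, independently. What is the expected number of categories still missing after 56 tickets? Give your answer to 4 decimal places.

0.9201

For each category, P(unseen after 56) = (18/19)^56 = 0.04842.
By linearity of expectation, E[unseen] = 19·(18/19)^56 = 0.92005.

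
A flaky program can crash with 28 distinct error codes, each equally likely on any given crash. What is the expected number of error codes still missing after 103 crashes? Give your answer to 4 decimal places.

0.6612

For each error code, P(unseen after 103) = (27/28)^103 = 0.02362.
By linearity of expectation, E[unseen] = 28·(27/28)^103 = 0.66122.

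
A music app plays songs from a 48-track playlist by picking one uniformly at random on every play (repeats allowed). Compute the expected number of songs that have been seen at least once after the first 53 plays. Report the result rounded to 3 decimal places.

32.273

For each song, P(seen in 53 plays) = 1 - (47/48)^53 = 0.6724.
By linearity of expectation, E[distinct seen] = 48·(1 - (47/48)^53) = 32.2731.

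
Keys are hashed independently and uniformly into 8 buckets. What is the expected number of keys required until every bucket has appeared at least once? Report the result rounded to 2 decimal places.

21.74

After k distinct buckets have appeared, the next key gives a new one with probability (8-k)/8, so the expected wait for the (k+1)-th is 8/(8-k).
E[T] = 8/8 + 8/7 + 8/6 + ... + 8/2 + 8/1 = 8·H_{8}.
H_{8} = 2.718, so E[T] = 21.743.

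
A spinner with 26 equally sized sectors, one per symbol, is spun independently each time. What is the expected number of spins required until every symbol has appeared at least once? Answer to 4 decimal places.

100.2149

The wait to go from k to k+1 distinct symbols is geometric with mean 26/(26-k).
E[T] = 26/26 + 26/25 + 26/24 + ... + 26/2 + 26/1 = 26·H_{26}.
H_{26} = 3.85442, so E[T] = 100.21491.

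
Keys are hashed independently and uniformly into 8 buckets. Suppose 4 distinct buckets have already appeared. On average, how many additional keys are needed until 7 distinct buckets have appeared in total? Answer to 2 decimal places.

8.67

The wait to go from k to k+1 distinct buckets is geometric with mean 8/(8-k).
Sum over k = 4,...,6: E = 8/4 + 8/3 + 8/2 = 8.667.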